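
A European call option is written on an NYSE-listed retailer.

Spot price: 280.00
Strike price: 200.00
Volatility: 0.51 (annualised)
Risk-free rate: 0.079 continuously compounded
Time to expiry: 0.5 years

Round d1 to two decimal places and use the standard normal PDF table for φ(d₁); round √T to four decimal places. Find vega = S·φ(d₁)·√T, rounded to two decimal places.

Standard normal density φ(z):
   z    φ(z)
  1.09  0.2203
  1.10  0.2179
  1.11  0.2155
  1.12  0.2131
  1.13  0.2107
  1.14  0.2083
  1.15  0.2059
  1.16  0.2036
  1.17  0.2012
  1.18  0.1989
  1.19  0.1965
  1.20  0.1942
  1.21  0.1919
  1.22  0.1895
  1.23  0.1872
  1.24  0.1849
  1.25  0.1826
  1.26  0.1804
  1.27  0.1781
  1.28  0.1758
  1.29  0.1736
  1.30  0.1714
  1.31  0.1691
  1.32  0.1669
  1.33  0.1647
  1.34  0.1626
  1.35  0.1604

37.52

T = 0.5;  σ√T = 0.3606
d₁ = [ln(280/200) + (0.079 + ½·0.51²)·0.5] / (σ√T) = (0.3365 + 0.1045) / 0.3606 = 1.2229 ⇒ 1.22
√T = √0.5 = 0.7071
φ(d₁) = φ(1.22) = 0.1895
vega = S·φ(d₁)·√T = 280·0.1895·0.7071 = 37.5187
(Call and put vega coincide under Black-Scholes.)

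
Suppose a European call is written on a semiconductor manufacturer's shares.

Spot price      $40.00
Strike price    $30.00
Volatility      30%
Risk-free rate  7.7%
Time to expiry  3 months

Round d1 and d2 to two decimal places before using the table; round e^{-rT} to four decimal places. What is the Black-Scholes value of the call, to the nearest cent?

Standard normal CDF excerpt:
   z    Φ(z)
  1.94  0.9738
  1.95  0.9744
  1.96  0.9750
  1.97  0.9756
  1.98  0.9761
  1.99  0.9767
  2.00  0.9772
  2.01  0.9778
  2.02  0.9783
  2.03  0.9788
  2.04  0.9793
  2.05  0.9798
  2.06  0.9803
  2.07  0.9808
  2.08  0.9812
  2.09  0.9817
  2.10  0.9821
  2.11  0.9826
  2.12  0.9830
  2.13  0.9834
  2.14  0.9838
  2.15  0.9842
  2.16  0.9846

$10.61

σ√T = 0.3·√0.25 = 0.1500
d₁ = [ln(40/30) + (0.077 + 0.3²/2)·0.25] / 0.1500 = [0.2877 + 0.0305] / 0.1500 = 2.1212 ≈ 2.12
d₂ = d₁ − σ√T = 2.1212 − 0.1500 = 1.9712 ≈ 1.97
e^(−rT) = e^(−0.077·0.25) = 0.9809
C = 40·N(2.12) − 30·0.9809·N(1.97) = 40·0.9830 − 30·0.9809·0.9756 = 39.3200 − 28.7090 = 10.6110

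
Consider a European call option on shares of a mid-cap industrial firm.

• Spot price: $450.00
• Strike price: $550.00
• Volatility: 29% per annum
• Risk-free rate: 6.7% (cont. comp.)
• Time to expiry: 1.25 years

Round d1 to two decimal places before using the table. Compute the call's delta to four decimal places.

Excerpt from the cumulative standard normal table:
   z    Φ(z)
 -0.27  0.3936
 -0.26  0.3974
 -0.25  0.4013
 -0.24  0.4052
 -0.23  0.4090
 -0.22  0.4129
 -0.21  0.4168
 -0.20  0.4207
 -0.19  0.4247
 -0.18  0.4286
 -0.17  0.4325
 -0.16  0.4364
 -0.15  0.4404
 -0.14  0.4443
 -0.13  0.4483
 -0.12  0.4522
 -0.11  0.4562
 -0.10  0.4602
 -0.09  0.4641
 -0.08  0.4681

0.4207

T = 1.25;  σ√T = 0.3242
d₁ = [ln(450/550) + (0.067 + 0.29²/2)·1.25] / 0.3242 = [-0.2007 + 0.1363] / 0.3242 = -0.1985 → -0.20
N(d₁) = N(-0.20) = 0.4207
Δ_call = N(d₁) = 0.4207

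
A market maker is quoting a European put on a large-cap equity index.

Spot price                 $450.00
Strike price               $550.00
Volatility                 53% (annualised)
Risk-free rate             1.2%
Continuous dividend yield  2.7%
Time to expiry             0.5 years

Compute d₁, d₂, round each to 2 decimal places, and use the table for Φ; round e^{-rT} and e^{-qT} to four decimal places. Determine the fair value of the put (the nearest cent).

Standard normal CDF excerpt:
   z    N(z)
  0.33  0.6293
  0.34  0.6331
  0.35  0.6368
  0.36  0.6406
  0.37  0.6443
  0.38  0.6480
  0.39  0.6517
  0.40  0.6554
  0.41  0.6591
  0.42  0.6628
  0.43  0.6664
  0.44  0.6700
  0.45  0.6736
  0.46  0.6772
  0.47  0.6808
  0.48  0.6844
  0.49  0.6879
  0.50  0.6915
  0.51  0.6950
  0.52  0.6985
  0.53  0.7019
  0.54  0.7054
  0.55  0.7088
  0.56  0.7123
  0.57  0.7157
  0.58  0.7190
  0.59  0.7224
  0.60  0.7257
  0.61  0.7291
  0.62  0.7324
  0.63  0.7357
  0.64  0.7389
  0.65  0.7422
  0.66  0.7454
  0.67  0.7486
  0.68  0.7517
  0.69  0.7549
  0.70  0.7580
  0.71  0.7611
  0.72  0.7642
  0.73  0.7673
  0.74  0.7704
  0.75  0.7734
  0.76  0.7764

σ√T = 0.53·√0.5 = 0.3748
d₁ = [ln(450/550) + (0.012 − 0.027 + 0.53²/2)·0.5] / 0.3748 = [-0.2007 + 0.0627] / 0.3748 = -0.3681 → -0.37
d₂ = d₁ − σ√T = -0.3681 − 0.3748 = -0.7429 → -0.74
exp(−qT) = exp(−0.027·0.5) = 0.9866;  exp(−rT) = exp(−0.012·0.5) = 0.9940
N(−d₂) = N(0.74) = 0.7704;  N(−d₁) = N(0.37) = 0.6443
P = 550·0.9940·0.7704 − 450·0.9866·0.6443 = 421.1777 − 286.0499 = 135.1278

$135.13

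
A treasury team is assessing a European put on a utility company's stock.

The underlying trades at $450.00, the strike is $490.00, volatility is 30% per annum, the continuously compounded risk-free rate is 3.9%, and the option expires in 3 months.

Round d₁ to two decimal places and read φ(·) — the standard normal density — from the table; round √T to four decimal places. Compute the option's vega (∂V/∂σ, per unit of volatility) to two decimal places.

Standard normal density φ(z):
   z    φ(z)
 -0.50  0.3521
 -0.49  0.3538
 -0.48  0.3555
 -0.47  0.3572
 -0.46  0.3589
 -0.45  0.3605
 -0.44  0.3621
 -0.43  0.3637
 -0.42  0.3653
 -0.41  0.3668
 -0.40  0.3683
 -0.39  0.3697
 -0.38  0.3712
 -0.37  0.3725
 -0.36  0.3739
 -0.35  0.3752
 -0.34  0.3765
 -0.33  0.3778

T = 0.25;  σ√T = 0.1500
d₁ = [ln(450/490) + (0.039 + ½·0.3²)·0.25] / (σ√T) = (-0.0852 + 0.0210) / 0.1500 = -0.4277 ⇒ -0.43
√T = √0.25 = 0.5000
φ(d₁) = φ(-0.43) = 0.3637
vega = S·φ(d₁)·√T = 450·0.3637·0.5000 = 81.8325
(Vega is the same for a European call and put with the same parameters.)

81.83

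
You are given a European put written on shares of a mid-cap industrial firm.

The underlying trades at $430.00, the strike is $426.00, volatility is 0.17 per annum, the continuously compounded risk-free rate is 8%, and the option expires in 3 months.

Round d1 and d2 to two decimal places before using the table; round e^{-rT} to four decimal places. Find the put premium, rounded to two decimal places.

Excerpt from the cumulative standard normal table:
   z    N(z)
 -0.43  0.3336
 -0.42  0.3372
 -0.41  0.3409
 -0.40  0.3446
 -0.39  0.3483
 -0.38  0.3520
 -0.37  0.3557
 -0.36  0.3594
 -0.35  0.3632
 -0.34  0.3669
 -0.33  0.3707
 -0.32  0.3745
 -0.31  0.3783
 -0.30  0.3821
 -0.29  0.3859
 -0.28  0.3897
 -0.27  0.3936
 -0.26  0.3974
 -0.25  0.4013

T = 0.25;  σ√T = 0.0850
d₁ = [ln(430/426) + (0.08 + 0.17²/2)·0.25] / 0.0850 = [0.0093 + 0.0236] / 0.0850 = 0.3877 which rounds to 0.39
d₂ = d₁ − σ√T = 0.3877 − 0.0850 = 0.3027 which rounds to 0.30
e^(−rT) = e^(−0.08·0.25) = 0.9802
N(−d₂) = N(-0.30) = 0.3821;  N(−d₁) = N(-0.39) = 0.3483
P = 426·0.9802·0.3821 − 430·0.3483 = 159.5517 − 149.7690 = 9.7827

$9.78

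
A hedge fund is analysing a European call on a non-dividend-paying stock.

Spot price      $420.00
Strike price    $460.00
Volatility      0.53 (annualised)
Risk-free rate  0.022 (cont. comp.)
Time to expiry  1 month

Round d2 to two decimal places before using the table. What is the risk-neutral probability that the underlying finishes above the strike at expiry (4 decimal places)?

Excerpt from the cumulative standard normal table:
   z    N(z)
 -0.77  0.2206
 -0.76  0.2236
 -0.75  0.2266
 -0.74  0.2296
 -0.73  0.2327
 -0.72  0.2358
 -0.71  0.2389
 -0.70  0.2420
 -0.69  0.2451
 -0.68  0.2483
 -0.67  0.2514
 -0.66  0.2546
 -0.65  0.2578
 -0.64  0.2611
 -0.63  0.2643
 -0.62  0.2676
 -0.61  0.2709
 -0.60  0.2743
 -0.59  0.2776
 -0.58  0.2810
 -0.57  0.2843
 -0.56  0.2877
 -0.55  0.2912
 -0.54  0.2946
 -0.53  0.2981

σ√T = 0.53 × 0.2887 = 0.1530
ln(S/K) + (r + σ²/2)T = ln(420/460) + (0.022 + 0.53²/2)·0.08333 = -0.0910 + 0.0135 = -0.0774
d₁ = -0.0774 / 0.1530 = -0.5061 → -0.51
d₂ = d₁ − σ√T = -0.5061 − 0.1530 = -0.6591 → -0.66
Risk-neutral Pr[S_T > K] = N(d₂) = N(-0.66) = 0.2546

0.2546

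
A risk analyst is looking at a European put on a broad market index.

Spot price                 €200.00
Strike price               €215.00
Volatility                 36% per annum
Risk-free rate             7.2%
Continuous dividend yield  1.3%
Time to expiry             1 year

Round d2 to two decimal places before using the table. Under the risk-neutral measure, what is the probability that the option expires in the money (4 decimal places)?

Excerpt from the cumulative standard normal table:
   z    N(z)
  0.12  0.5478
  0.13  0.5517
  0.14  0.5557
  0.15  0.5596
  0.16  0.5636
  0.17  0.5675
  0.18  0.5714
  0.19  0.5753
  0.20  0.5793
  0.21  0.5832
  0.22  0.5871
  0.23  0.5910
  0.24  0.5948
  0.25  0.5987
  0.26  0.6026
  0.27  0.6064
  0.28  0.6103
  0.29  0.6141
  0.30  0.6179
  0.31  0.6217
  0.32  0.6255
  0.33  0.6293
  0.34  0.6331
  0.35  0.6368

0.5871

σ√T = 0.36 × 1.0000 = 0.3600
d₁ = [ln(200/215) + (0.072 − 0.013 + 0.36²/2)·1] / 0.3600 = [-0.0723 + 0.1238] / 0.3600 = 0.1430 which rounds to 0.14
d₂ = d₁ − σ√T = 0.1430 − 0.3600 = -0.2170 which rounds to -0.22
Risk-neutral Pr[S_T < K] = N(−d₂) = N(0.22) = 0.5871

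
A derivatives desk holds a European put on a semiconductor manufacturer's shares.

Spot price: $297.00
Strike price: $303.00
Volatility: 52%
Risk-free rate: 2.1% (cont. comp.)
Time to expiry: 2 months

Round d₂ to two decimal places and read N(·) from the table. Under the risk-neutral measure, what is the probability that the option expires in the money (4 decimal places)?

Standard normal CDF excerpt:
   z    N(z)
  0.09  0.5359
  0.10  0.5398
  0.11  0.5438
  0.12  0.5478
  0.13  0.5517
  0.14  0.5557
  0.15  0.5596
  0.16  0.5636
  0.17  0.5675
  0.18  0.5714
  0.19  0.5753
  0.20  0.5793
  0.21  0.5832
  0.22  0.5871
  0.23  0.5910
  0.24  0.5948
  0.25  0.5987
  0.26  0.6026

σ√T = 0.52·√0.1667 = 0.2123
d₁ = [ln(297/303) + (0.021 + 0.52²/2)·0.1667] / 0.2123 = [-0.0200 + 0.0260] / 0.2123 = 0.0284 ⇒ 0.03
d₂ = d₁ − σ√T = 0.0284 − 0.2123 = -0.1839 ⇒ -0.18
Risk-neutral Pr[S_T < K] = N(−d₂) = N(0.18) = 0.5714

0.5714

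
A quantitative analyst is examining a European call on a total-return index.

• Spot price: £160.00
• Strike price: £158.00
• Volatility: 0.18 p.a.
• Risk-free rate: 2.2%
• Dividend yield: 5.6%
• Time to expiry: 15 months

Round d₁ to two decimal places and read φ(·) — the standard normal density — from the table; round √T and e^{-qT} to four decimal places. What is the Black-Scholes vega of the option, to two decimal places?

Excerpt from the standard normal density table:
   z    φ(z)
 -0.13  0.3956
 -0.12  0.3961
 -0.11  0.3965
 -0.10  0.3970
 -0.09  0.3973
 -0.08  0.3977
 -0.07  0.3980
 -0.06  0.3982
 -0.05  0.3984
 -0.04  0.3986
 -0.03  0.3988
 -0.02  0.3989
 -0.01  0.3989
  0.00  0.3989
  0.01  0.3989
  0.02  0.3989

66.45

σ√T = 0.18 × 1.1180 = 0.2012
d₁ = [ln(160/158) + (0.022 − 0.056 + 0.18²/2)·1.25] / 0.2012 = [0.0126 − 0.0223] / 0.2012 = -0.0481 → -0.05
√T = √1.25 = 1.1180
φ(d₁) = φ(-0.05) = 0.3984
exp(−qT) = exp(−0.056·1.25) = 0.9324
vega = S·exp(−qT)·φ(d₁)·√T = 160·0.9324·0.3984·1.1180 = 66.4482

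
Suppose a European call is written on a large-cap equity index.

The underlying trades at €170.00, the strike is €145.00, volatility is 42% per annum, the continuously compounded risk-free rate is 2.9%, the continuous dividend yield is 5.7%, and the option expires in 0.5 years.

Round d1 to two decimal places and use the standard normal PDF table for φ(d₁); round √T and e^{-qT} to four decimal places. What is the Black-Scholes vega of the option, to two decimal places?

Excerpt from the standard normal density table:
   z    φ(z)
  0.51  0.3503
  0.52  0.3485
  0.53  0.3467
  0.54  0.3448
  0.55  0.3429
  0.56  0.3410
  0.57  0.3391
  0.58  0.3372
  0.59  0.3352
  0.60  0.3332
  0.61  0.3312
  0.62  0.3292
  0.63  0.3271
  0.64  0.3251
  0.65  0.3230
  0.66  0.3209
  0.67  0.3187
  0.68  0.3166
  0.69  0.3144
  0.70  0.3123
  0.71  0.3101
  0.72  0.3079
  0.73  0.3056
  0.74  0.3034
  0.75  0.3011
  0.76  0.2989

37.98

σ√T = 0.42 × 0.7071 = 0.2970
d₁ = [ln(170/145) + (0.029 − 0.057 + ½·0.42²)·0.5] / (σ√T) = (0.1591 + 0.0301) / 0.2970 = 0.6370 → 0.64
√T = √0.5 = 0.7071
φ(d₁) = φ(0.64) = 0.3251
e^(−qT) = e^(−0.057·0.5) = 0.9719
vega = S·e^(−qT)·φ(d₁)·√T = 170·0.9719·0.3251·0.7071 = 37.9812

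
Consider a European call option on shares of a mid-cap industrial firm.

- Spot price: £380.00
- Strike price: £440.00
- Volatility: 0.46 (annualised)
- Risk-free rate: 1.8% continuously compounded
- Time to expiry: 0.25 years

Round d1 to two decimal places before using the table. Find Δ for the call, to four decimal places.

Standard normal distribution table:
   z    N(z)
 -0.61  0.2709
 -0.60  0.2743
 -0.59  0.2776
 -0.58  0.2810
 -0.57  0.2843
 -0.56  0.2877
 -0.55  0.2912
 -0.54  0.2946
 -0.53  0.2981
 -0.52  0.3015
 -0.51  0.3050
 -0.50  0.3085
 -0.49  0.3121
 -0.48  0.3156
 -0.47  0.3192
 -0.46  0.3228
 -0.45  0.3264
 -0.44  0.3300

0.3085

T = 0.25;  σ√T = 0.2300
d₁ = [ln(380/440) + (0.018 + ½·0.46²)·0.25] / (σ√T) = (-0.1466 + 0.0310) / 0.2300 = -0.5028 ≈ -0.50
N(d₁) = N(-0.50) = 0.3085
Δ_call = N(d₁) = 0.3085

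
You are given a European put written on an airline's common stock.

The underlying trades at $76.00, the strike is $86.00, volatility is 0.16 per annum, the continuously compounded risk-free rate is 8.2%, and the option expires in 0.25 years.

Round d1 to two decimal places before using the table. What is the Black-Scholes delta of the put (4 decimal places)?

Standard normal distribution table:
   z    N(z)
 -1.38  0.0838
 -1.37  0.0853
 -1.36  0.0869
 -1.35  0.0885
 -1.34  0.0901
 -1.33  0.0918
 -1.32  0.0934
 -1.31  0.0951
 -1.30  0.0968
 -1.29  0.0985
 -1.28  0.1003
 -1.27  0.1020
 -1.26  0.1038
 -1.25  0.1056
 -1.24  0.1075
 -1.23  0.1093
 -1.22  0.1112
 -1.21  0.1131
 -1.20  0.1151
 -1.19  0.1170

-0.8944

σ√T = 0.16·√0.25 = 0.0800
d₁ = [ln(76/86) + (0.082 + 0.16²/2)·0.25] / 0.0800 = [-0.1236 + 0.0237] / 0.0800 = -1.2489 which rounds to -1.25
N(d₁) = N(-1.25) = 0.1056
Δ_put = N(d₁) − 1 = 0.1056 − 1 = -0.8944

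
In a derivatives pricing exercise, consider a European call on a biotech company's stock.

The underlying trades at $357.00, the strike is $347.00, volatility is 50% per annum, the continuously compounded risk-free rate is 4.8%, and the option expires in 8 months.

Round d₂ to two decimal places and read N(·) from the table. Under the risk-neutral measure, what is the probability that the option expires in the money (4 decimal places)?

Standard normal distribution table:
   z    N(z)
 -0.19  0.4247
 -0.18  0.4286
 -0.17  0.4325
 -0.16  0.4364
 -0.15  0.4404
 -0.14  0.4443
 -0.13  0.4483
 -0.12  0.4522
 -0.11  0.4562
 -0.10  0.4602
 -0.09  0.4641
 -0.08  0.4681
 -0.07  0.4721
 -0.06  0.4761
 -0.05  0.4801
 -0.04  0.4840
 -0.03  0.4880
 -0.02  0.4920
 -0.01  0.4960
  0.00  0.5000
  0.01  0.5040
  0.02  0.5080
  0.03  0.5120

T = 0.6667;  σ√T = 0.4082
d₁ = [ln(357/347) + (0.048 + ½·0.5²)·0.6667] / (σ√T) = (0.0284 + 0.1153) / 0.4082 = 0.3521 ⇒ 0.35
d₂ = 0.3521 − 0.4082 = -0.0561 ⇒ -0.06
Risk-neutral Pr[S_T > K] = N(d₂) = N(-0.06) = 0.4761

0.4761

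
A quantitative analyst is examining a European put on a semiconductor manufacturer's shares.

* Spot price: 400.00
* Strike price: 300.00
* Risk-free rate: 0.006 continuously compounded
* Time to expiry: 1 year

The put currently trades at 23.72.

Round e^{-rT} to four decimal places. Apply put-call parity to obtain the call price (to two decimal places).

e^(−rT) = e^(−0.006·1) = 0.9940
Put-call parity: C − P = S − K·e^(−rT) = 400 − 300·0.9940 = 400 − 298.2000 = 101.8000
C = P + (C − P) = 23.72 + (101.8000) = 125.5200

125.52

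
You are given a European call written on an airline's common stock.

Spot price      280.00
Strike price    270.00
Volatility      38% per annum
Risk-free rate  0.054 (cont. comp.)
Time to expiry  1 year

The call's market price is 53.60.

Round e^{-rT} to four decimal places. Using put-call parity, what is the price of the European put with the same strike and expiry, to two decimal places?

29.40

e^(−rT) = e^(−0.054·1) = 0.9474
Put-call parity: C − P = S − K·e^(−rT) = 280 − 270·0.9474 = 280 − 255.7980 = 24.2020
P = C − (C − P) = 53.60 − (24.2020) = 29.3980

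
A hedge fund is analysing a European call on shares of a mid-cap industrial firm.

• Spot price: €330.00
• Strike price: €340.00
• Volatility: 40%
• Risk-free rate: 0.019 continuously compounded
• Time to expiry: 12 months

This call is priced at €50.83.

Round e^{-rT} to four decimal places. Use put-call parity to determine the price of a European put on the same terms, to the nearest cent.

€54.44

exp(−rT) = exp(−0.019·1) = 0.9812
Put-call parity: C − P = S − K·e^(−rT) = 330 − 340·0.9812 = 330 − 333.6080 = -3.6080
P = C − (C − P) = 50.83 − (-3.6080) = 54.4380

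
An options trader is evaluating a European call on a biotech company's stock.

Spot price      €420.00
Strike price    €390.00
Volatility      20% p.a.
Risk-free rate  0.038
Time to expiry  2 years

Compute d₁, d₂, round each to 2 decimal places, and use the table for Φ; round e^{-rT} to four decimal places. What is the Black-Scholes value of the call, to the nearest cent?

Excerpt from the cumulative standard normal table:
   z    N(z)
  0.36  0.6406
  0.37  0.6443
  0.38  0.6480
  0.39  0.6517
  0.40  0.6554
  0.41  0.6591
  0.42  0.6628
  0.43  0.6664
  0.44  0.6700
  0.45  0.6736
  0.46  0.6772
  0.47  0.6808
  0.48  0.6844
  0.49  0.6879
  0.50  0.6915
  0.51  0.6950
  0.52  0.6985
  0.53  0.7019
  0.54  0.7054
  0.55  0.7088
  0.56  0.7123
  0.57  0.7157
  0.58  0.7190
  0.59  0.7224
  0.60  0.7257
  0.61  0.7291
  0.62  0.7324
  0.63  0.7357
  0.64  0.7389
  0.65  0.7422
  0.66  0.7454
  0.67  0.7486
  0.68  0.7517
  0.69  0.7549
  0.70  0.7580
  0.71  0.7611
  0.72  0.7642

σ√T = 0.2 × 1.4142 = 0.2828
ln(S/K) + (r + σ²/2)T = ln(420/390) + (0.038 + 0.2²/2)·2 = 0.0741 + 0.1160 = 0.1901
d₁ = 0.1901 / 0.2828 = 0.6721 ⇒ 0.67
d₂ = d₁ − σ√T = 0.6721 − 0.2828 = 0.3893 ⇒ 0.39
e^(−rT) = e^(−0.038·2) = 0.9268
N(d₁) = N(0.67) = 0.7486;  N(d₂) = N(0.39) = 0.6517
C = 420·0.7486 − 390·0.9268·0.6517 = 314.4120 − 235.5583 = 78.8537

€78.85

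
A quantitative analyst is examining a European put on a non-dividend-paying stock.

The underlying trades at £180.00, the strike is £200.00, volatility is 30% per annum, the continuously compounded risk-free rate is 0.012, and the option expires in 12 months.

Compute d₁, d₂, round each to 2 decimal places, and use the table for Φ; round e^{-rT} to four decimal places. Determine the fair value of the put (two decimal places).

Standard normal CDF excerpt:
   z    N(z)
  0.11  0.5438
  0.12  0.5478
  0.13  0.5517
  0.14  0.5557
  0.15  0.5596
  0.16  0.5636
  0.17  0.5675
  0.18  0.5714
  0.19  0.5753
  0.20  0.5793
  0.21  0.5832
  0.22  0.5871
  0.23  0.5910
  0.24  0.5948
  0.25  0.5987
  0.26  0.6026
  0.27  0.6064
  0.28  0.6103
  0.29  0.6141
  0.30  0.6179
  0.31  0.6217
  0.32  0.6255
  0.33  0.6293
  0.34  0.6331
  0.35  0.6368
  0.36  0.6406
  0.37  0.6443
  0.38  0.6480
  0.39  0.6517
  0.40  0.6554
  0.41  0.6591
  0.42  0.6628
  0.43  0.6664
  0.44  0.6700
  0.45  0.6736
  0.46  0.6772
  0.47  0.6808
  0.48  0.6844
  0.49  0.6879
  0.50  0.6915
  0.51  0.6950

σ√T = 0.3·√1 = 0.3000
ln(S/K) + (r + σ²/2)T = ln(180/200) + (0.012 + 0.3²/2)·1 = -0.1054 + 0.0570 = -0.0484
d₁ = -0.0484 / 0.3000 = -0.1612 which rounds to -0.16
d₂ = d₁ − σ√T = -0.1612 − 0.3000 = -0.4612 which rounds to -0.46
exp(−rT) = exp(−0.012·1) = 0.9881
N(−d₂) = N(0.46) = 0.6772;  N(−d₁) = N(0.16) = 0.5636
P = 200·0.9881·0.6772 − 180·0.5636 = 133.8283 − 101.4480 = 32.3803

£32.38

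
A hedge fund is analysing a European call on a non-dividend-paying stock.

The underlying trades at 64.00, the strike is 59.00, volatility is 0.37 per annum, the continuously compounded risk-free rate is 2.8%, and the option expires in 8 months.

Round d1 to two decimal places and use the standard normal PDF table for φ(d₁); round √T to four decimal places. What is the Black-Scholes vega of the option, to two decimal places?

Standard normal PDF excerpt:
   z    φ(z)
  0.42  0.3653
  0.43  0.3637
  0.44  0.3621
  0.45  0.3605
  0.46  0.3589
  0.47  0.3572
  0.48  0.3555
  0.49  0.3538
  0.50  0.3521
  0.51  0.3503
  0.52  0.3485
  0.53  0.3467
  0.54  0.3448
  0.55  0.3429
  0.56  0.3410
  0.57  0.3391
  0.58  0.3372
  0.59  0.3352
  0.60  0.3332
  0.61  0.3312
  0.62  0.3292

18.58

T = 0.6667;  σ√T = 0.3021
d₁ = [ln(64/59) + (0.028 + ½·0.37²)·0.6667] / (σ√T) = (0.0813 + 0.0643) / 0.3021 = 0.4821 ⇒ 0.48
√T = √0.6667 = 0.8165
φ(d₁) = φ(0.48) = 0.3555
vega = S·φ(d₁)·√T = 64·0.3555·0.8165 = 18.5770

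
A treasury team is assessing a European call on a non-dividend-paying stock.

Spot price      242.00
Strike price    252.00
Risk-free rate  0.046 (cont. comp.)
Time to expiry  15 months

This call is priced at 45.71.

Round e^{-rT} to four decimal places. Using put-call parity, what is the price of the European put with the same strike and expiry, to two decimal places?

exp(−rT) = exp(−0.046·1.25) = 0.9441
Put-call parity: C − P = S − K·e^(−rT) = 242 − 252·0.9441 = 242 − 237.9132 = 4.0868
P = C − (C − P) = 45.71 − (4.0868) = 41.6232

41.62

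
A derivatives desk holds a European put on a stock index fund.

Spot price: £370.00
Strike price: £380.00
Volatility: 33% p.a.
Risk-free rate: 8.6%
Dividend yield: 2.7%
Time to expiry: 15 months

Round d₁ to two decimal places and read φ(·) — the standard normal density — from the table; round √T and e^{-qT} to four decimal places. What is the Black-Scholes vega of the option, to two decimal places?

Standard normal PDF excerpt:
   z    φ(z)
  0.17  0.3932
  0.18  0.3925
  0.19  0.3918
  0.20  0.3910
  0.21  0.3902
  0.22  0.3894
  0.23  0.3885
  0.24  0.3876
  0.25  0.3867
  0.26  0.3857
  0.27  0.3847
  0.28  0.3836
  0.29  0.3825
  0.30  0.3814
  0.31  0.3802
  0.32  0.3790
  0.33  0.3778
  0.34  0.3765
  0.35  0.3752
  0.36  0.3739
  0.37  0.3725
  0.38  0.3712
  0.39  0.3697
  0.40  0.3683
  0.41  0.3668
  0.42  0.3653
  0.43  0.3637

σ√T = 0.33 × 1.1180 = 0.3690
d₁ = [ln(370/380) + (0.086 − 0.027 + 0.33²/2)·1.25] / 0.3690 = [-0.0267 + 0.1418] / 0.3690 = 0.3121 ≈ 0.31
√T = √1.25 = 1.1180
φ(d₁) = φ(0.31) = 0.3802
e^(−qT) = e^(−0.027·1.25) = 0.9668
vega = S·e^(−qT)·φ(d₁)·√T = 370·0.9668·0.3802·1.1180 = 152.0521

152.05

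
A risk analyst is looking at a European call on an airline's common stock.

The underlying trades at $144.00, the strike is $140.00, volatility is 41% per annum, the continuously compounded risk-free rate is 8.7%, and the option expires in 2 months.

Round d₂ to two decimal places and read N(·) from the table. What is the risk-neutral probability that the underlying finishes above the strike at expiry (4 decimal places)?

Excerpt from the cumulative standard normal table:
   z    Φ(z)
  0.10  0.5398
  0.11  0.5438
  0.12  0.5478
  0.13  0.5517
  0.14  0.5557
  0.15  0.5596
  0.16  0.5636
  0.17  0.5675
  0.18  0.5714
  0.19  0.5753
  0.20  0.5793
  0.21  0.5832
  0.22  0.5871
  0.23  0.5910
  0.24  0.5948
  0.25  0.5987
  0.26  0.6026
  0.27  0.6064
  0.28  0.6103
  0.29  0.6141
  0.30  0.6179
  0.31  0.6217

0.5675

σ√T = 0.41 × 0.4082 = 0.1674
d₁ = [ln(144/140) + (0.087 + 0.41²/2)·0.1667] / 0.1674 = [0.0282 + 0.0285] / 0.1674 = 0.3386 ≈ 0.34
d₂ = d₁ − σ√T = 0.3386 − 0.1674 = 0.1712 ≈ 0.17
Risk-neutral Pr[S_T > K] = N(d₂) = N(0.17) = 0.5675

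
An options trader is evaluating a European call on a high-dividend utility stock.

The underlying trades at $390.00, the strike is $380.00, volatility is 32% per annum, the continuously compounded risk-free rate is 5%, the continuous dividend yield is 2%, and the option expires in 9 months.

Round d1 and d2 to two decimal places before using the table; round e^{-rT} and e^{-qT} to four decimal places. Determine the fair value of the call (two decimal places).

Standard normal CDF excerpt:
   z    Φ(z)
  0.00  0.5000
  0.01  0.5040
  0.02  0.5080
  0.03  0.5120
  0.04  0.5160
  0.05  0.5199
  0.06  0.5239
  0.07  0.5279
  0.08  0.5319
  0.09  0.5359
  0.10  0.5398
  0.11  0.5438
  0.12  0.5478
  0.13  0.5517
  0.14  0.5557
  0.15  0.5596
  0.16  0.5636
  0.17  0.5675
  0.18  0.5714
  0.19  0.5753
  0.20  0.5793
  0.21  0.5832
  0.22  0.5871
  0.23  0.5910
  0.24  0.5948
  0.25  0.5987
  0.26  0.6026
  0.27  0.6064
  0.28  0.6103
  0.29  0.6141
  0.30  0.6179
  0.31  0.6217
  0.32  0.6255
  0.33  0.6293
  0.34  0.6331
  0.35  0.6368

$49.99

σ√T = 0.32 × 0.8660 = 0.2771
ln(S/K) + (r − q + σ²/2)T = ln(390/380) + (0.05 − 0.02 + 0.32²/2)·0.75 = 0.0260 + 0.0609 = 0.0869
d₁ = 0.0869 / 0.2771 = 0.3135 ≈ 0.31
d₂ = d₁ − σ√T = 0.3135 − 0.2771 = 0.0364 ≈ 0.04
exp(−qT) = exp(−0.02·0.75) = 0.9851;  exp(−rT) = exp(−0.05·0.75) = 0.9632
N(d₁) = N(0.31) = 0.6217;  N(d₂) = N(0.04) = 0.5160
C = 390·0.9851·0.6217 − 380·0.9632·0.5160 = 238.8503 − 188.8643 = 49.9860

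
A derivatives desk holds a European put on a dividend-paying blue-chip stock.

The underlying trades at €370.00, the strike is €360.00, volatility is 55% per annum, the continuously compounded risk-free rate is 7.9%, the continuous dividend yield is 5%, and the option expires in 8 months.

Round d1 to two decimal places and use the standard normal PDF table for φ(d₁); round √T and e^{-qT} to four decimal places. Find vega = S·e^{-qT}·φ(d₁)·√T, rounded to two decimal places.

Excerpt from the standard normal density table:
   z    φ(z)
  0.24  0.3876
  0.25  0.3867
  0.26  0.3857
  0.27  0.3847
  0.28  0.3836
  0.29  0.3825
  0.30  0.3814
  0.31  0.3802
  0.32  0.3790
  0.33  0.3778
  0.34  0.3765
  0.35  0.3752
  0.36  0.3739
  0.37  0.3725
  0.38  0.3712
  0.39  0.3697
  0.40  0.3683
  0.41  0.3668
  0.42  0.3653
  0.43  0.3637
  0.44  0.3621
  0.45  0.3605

110.39

σ√T = 0.55 × 0.8165 = 0.4491
ln(S/K) + (r − q + σ²/2)T = ln(370/360) + (0.079 − 0.05 + 0.55²/2)·0.6667 = 0.0274 + 0.1202 = 0.1476
d₁ = 0.1476 / 0.4491 = 0.3286 ≈ 0.33
√T = √0.6667 = 0.8165
φ(d₁) = φ(0.33) = 0.3778
e^(−qT) = e^(−0.05·0.6667) = 0.9672
vega = S·e^(−qT)·φ(d₁)·√T = 370·0.9672·0.3778·0.8165 = 110.3916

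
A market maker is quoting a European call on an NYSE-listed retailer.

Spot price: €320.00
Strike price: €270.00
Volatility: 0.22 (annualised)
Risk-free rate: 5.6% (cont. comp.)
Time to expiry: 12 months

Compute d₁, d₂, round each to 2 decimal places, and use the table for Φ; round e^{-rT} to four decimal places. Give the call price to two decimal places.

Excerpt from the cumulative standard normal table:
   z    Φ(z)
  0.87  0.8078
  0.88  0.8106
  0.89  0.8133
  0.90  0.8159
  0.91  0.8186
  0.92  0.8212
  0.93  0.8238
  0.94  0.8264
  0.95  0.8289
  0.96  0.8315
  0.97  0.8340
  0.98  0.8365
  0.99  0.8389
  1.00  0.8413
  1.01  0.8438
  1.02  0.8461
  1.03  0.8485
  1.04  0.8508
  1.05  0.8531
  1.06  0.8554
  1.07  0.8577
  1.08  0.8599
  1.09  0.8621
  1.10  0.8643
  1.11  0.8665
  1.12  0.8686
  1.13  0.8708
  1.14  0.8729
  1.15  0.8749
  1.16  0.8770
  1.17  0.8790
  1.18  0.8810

€69.69

σ√T = 0.22·√1 = 0.2200
d₁ = [ln(320/270) + (0.056 + 0.22²/2)·1] / 0.2200 = [0.1699 + 0.0802] / 0.2200 = 1.1368 → 1.14
d₂ = d₁ − σ√T = 1.1368 − 0.2200 = 0.9168 → 0.92
e^(−rT) = e^(−0.056·1) = 0.9455
C = 320·N(1.14) − 270·0.9455·N(0.92) = 320·0.8729 − 270·0.9455·0.8212 = 279.3280 − 209.6400 = 69.6880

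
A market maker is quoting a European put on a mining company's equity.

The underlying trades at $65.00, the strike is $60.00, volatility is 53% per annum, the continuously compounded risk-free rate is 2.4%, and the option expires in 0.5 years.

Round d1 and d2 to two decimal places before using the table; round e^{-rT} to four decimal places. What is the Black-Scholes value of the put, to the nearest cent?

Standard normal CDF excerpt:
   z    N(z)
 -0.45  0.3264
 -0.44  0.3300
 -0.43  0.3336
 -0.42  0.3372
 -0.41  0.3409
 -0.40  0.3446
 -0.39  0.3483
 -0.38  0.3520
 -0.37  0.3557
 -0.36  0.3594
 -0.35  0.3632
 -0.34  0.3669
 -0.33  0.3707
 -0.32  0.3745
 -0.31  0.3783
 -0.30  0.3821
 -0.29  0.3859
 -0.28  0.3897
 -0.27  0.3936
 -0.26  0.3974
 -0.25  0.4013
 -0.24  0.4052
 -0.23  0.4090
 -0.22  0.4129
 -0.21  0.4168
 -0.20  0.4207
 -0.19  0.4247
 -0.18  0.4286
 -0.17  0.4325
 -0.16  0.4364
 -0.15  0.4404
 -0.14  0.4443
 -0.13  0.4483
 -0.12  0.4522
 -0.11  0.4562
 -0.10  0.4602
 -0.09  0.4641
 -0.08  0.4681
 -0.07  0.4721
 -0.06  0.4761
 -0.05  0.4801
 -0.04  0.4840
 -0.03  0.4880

σ√T = 0.53 × 0.7071 = 0.3748
ln(S/K) + (r + σ²/2)T = ln(65/60) + (0.024 + 0.53²/2)·0.5 = 0.0800 + 0.0822 = 0.1623
d₁ = 0.1623 / 0.3748 = 0.4330 ≈ 0.43
d₂ = d₁ − σ√T = 0.4330 − 0.3748 = 0.0582 ≈ 0.06
exp(−rT) = exp(−0.024·0.5) = 0.9881
N(−d₂) = N(-0.06) = 0.4761;  N(−d₁) = N(-0.43) = 0.3336
P = 60·0.9881·0.4761 − 65·0.3336 = 28.2261 − 21.6840 = 6.5421

$6.54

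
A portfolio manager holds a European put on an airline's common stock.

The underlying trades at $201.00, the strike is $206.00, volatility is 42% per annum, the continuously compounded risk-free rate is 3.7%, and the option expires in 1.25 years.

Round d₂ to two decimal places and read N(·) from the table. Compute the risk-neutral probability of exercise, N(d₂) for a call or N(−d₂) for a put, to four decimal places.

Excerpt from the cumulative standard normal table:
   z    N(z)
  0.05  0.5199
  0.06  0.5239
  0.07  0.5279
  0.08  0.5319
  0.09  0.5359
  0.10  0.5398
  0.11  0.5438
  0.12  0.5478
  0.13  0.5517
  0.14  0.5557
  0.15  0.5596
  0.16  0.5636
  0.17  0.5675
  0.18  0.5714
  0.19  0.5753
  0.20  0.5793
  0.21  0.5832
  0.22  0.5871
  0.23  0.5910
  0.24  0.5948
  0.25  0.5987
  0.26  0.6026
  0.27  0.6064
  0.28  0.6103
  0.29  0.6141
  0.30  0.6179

T = 1.25;  σ√T = 0.4696
ln(S/K) + (r + σ²/2)T = ln(201/206) + (0.037 + 0.42²/2)·1.25 = -0.0246 + 0.1565 = 0.1319
d₁ = 0.1319 / 0.4696 = 0.2810 ≈ 0.28
d₂ = d₁ − σ√T = 0.2810 − 0.4696 = -0.1886 ≈ -0.19
Pr(exercise) under Q = N(−d₂) = N(0.19) = 0.5753

0.5753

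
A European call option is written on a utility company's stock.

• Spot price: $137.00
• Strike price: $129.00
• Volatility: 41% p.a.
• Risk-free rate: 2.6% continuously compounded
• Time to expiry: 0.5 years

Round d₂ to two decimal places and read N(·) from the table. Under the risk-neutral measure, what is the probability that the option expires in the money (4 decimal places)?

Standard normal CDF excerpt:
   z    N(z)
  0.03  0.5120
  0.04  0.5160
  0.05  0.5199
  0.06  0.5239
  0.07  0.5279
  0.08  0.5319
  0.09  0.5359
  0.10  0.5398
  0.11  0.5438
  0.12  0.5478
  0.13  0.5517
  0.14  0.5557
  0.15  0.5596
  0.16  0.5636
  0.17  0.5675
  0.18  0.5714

0.5438

σ√T = 0.41 × 0.7071 = 0.2899
d₁ = [ln(137/129) + (0.026 + 0.41²/2)·0.5] / 0.2899 = [0.0602 + 0.0550] / 0.2899 = 0.3973 → 0.40
d₂ = d₁ − σ√T = 0.3973 − 0.2899 = 0.1074 → 0.11
Pr(exercise) under Q = N(d₂) = 0.5438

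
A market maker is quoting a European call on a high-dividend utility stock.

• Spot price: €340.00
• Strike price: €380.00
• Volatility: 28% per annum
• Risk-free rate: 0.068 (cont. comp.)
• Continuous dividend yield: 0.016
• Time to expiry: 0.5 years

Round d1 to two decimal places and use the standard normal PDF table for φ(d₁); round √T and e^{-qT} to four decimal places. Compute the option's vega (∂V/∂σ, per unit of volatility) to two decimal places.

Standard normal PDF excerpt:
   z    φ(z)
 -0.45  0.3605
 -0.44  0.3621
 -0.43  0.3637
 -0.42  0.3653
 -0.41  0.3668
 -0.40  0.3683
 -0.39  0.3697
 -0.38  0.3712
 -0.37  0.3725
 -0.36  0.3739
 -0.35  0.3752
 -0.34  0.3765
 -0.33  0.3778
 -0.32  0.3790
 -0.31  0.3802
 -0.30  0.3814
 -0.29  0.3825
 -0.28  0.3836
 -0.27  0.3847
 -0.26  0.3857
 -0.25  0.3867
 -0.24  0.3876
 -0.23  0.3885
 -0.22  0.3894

σ√T = 0.28 × 0.7071 = 0.1980
ln(S/K) + (r − q + σ²/2)T = ln(340/380) + (0.068 − 0.016 + 0.28²/2)·0.5 = -0.1112 + 0.0456 = -0.0656
d₁ = -0.0656 / 0.1980 = -0.3315 → -0.33
√T = √0.5 = 0.7071
φ(d₁) = φ(-0.33) = 0.3778
e^(−qT) = e^(−0.016·0.5) = 0.9920
vega = S·e^(−qT)·φ(d₁)·√T = 340·0.9920·0.3778·0.7071 = 90.1018

90.10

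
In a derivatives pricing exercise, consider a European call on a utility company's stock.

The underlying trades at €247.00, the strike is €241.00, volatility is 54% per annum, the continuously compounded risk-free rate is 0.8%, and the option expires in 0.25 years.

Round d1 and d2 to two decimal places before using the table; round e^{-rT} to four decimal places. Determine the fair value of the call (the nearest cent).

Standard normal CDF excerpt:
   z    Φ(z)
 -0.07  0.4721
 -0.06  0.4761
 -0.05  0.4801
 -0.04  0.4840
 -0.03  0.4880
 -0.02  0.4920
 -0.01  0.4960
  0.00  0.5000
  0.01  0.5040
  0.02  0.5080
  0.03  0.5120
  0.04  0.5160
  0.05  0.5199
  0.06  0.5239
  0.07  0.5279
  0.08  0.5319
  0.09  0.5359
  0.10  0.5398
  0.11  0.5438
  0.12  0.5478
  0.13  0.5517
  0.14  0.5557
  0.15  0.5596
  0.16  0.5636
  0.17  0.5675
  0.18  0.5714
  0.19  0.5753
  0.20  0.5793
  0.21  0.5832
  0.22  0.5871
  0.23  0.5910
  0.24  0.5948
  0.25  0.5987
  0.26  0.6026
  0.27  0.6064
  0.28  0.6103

€29.57

T = 0.25;  σ√T = 0.2700
d₁ = [ln(247/241) + (0.008 + 0.54²/2)·0.25] / 0.2700 = [0.0246 + 0.0385] / 0.2700 = 0.2335 ≈ 0.23
d₂ = d₁ − σ√T = 0.2335 − 0.2700 = -0.0365 ≈ -0.04
exp(−rT) = exp(−0.008·0.25) = 0.9980
N(d₁) = N(0.23) = 0.5910;  N(d₂) = N(-0.04) = 0.4840
C = 247·0.5910 − 241·0.9980·0.4840 = 145.9770 − 116.4107 = 29.5663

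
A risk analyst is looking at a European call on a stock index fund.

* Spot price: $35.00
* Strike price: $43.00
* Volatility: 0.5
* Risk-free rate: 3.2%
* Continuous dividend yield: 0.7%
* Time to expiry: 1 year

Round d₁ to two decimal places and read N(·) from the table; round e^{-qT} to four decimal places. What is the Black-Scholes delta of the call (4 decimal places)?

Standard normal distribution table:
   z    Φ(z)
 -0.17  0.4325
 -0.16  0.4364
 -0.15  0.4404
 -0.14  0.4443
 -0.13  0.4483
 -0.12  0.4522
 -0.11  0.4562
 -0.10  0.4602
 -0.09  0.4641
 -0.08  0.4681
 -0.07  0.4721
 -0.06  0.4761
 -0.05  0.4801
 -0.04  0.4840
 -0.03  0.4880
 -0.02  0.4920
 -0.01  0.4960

0.4530

T = 1;  σ√T = 0.5000
d₁ = [ln(35/43) + (0.032 − 0.007 + 0.5²/2)·1] / 0.5000 = [-0.2059 + 0.1500] / 0.5000 = -0.1117 ⇒ -0.11
N(d₁) = N(-0.11) = 0.4562
Δ_call = exp(−qT)·N(d₁) = 0.9930·0.4562 = 0.4530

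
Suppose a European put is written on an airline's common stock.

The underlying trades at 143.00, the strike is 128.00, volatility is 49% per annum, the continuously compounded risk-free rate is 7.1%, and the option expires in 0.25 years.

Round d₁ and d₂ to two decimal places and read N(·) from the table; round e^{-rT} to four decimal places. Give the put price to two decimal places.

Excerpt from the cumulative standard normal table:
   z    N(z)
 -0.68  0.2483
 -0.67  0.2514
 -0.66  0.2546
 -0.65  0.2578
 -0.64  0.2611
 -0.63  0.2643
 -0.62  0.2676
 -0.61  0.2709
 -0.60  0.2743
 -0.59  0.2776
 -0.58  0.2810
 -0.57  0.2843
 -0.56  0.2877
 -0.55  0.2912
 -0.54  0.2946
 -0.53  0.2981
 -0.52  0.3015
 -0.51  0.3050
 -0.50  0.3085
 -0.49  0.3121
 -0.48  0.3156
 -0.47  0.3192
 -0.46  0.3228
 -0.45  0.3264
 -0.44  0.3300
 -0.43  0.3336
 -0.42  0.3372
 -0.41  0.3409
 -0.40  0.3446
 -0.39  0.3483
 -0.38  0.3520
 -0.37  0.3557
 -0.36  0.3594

6.47

σ√T = 0.49 × 0.5000 = 0.2450
d₁ = [ln(143/128) + (0.071 + 0.49²/2)·0.25] / 0.2450 = [0.1108 + 0.0478] / 0.2450 = 0.6473 ≈ 0.65
d₂ = d₁ − σ√T = 0.6473 − 0.2450 = 0.4023 ≈ 0.40
exp(−rT) = exp(−0.071·0.25) = 0.9824
N(−d₂) = N(-0.40) = 0.3446;  N(−d₁) = N(-0.65) = 0.2578
P = 128·0.9824·0.3446 − 143·0.2578 = 43.3325 − 36.8654 = 6.4671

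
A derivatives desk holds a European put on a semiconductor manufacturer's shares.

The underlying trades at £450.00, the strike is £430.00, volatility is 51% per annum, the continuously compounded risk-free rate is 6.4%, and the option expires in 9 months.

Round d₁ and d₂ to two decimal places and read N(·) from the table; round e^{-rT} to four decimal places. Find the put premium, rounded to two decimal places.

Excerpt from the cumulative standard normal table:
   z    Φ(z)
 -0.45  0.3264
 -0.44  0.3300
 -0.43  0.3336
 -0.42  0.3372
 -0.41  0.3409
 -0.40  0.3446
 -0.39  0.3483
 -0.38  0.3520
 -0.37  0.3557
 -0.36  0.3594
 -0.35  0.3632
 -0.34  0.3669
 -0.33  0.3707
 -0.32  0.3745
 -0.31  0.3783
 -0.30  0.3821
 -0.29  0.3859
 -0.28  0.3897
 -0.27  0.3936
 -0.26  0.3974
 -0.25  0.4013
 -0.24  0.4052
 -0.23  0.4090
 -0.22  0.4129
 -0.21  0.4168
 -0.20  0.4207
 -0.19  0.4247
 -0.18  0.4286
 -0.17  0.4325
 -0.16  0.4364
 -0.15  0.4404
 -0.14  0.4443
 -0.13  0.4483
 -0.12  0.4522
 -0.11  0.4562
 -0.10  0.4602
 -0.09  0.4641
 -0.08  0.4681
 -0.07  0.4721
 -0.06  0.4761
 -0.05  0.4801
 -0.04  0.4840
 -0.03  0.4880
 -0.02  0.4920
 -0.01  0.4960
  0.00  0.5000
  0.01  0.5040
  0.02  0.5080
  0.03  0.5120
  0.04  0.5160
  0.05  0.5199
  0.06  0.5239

T = 0.75;  σ√T = 0.4417
d₁ = [ln(450/430) + (0.064 + 0.51²/2)·0.75] / 0.4417 = [0.0455 + 0.1455] / 0.4417 = 0.4324 ≈ 0.43
d₂ = d₁ − σ√T = 0.4324 − 0.4417 = -0.0092 ≈ -0.01
exp(−rT) = exp(−0.064·0.75) = 0.9531
N(−d₂) = N(0.01) = 0.5040;  N(−d₁) = N(-0.43) = 0.3336
P = 430·0.9531·0.5040 − 450·0.3336 = 206.5558 − 150.1200 = 56.4358

£56.44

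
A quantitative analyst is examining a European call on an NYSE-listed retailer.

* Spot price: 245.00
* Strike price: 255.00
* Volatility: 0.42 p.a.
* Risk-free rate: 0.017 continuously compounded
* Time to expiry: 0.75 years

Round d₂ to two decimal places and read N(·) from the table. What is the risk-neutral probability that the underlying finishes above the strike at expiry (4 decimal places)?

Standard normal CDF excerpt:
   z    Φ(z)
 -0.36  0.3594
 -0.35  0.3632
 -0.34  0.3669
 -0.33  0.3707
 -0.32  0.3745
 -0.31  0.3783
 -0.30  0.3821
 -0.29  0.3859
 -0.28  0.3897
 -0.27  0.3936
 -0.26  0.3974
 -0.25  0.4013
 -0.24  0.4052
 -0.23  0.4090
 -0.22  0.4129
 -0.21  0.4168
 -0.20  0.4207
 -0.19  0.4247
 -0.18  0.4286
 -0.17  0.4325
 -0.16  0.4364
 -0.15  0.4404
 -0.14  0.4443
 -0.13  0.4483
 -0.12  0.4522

σ√T = 0.42 × 0.8660 = 0.3637
d₁ = [ln(245/255) + (0.017 + 0.42²/2)·0.75] / 0.3637 = [-0.0400 + 0.0789] / 0.3637 = 0.1069 which rounds to 0.11
d₂ = d₁ − σ√T = 0.1069 − 0.3637 = -0.2568 which rounds to -0.26
Risk-neutral Pr[S_T > K] = N(d₂) = N(-0.26) = 0.3974

0.3974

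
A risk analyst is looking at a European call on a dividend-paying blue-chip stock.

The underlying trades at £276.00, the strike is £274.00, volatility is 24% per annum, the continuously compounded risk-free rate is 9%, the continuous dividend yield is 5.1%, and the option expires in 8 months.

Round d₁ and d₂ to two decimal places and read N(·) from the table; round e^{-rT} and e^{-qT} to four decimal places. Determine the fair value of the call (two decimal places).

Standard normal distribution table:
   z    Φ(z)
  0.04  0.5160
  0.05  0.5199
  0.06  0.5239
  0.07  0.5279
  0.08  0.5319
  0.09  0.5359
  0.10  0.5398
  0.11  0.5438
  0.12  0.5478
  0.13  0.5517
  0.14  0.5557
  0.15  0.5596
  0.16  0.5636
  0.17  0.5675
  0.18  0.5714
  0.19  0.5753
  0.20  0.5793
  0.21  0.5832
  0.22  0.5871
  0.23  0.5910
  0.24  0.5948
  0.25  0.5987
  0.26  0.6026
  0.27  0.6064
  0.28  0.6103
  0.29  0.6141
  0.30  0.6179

T = 0.6667;  σ√T = 0.1960
d₁ = [ln(276/274) + (0.09 − 0.051 + 0.24²/2)·0.6667] / 0.1960 = [0.0073 + 0.0452] / 0.1960 = 0.2678 → 0.27
d₂ = d₁ − σ√T = 0.2678 − 0.1960 = 0.0718 → 0.07
exp(−qT) = exp(−0.051·0.6667) = 0.9666;  exp(−rT) = exp(−0.09·0.6667) = 0.9418
C = 276·0.9666·N(0.27) − 274·0.9418·N(0.07) = 276·0.9666·0.6064 − 274·0.9418·0.5279 = 161.7764 − 136.2263 = 25.5501

£25.55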